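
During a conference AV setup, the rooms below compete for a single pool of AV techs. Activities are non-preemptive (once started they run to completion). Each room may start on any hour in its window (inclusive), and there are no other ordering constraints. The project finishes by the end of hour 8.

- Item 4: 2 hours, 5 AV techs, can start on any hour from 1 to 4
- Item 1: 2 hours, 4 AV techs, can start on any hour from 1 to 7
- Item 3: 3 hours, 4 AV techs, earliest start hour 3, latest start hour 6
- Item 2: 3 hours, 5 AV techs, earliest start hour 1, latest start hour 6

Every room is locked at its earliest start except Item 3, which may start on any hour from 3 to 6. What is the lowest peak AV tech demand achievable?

Item 3@3: h1:14  h2:14  h3:9  h4:4  h5:4  h6:0  h7:0  h8:0 → peak 14
Item 3@4: h1:14  h2:14  h3:5  h4:4  h5:4  h6:4  h7:0  h8:0 → peak 14
Item 3@5: h1:14  h2:14  h3:5  h4:0  h5:4  h6:4  h7:4  h8:0 → peak 14
Item 3@6: h1:14  h2:14  h3:5  h4:0  h5:0  h6:4  h7:4  h8:4 → peak 14
Best is Item 3@3, peak 14.

14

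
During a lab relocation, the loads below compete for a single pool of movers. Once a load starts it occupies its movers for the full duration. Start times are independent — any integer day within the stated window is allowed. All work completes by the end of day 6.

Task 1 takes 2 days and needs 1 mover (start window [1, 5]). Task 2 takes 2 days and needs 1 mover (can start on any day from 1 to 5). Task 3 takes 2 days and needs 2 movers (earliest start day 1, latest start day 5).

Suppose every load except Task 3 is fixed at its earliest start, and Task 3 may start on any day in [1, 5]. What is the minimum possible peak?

Task 3@1: d1:4  d2:4  d3:0  d4:0  d5:0  d6:0 → peak 4
Task 3@2: d1:2  d2:4  d3:2  d4:0  d5:0  d6:0 → peak 4
Task 3@3: d1:2  d2:2  d3:2  d4:2  d5:0  d6:0 → peak 2
Task 3@4: d1:2  d2:2  d3:0  d4:2  d5:2  d6:0 → peak 2
Task 3@5: d1:2  d2:2  d3:0  d4:0  d5:2  d6:2 → peak 2
Best is Task 3@3, peak 2.

2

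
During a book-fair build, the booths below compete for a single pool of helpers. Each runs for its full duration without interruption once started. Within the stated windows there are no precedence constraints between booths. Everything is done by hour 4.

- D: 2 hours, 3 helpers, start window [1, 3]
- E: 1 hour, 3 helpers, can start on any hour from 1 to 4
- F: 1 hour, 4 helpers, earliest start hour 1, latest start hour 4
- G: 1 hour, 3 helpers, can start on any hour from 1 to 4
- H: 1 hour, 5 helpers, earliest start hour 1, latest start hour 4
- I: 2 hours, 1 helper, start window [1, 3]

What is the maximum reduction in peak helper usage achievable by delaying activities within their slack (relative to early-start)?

13

Early-start peak: h1:19  h2:4  h3:0  h4:0 ⇒ 19.
Leveled (D@1, E@1, F@3, G@2, H@4, I@3): h1:6  h2:6  h3:5  h4:6 ⇒ 6.
Reduction 19 − 6 = 13.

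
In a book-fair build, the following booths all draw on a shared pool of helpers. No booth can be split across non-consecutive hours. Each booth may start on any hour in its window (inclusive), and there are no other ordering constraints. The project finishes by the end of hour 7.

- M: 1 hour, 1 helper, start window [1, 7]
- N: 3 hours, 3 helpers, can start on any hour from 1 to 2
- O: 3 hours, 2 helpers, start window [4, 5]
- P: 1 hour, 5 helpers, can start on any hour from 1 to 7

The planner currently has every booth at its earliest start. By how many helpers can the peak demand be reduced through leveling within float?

4

Early-start peak: h1:9  h2:3  h3:3  h4:2  h5:2  h6:2  h7:0 ⇒ 9.
Leveled (M@1, N@1, O@4, P@7): h1:4  h2:3  h3:3  h4:2  h5:2  h6:2  h7:5 ⇒ 5.
Reduction 9 − 5 = 4.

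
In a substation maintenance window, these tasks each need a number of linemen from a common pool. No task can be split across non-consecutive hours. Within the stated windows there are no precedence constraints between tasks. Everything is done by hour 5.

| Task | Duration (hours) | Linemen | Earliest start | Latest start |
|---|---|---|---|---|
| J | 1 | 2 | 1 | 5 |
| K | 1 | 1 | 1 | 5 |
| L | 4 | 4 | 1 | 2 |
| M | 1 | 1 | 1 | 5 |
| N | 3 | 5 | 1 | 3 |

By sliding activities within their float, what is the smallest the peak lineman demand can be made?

9

Early-start (J@1, K@1, L@1, M@1, N@1) gives peak 13: h1:13  h2:9  h3:9  h4:4  h5:0.
Shift N→2.
Schedule J@1, K@1, L@1, M@1, N@2: h1:8  h2:9  h3:9  h4:9  h5:0 — peak 9.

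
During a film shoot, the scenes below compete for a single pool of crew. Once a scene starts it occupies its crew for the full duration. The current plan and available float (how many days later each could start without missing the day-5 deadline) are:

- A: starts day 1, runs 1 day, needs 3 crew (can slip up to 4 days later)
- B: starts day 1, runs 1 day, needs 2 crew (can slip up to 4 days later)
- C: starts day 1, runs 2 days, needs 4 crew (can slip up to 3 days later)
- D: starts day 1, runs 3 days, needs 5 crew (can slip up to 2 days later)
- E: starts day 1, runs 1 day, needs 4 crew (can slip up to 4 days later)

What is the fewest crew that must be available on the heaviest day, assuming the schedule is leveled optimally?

Early-start (A@1, B@1, C@1, D@1, E@1) gives peak 18: d1:18  d2:9  d3:5  d4:0  d5:0.
Shift B→2, C→4, E→4.
Schedule A@1, B@2, C@4, D@1, E@4: d1:8  d2:7  d3:5  d4:8  d5:4 — peak 8.

8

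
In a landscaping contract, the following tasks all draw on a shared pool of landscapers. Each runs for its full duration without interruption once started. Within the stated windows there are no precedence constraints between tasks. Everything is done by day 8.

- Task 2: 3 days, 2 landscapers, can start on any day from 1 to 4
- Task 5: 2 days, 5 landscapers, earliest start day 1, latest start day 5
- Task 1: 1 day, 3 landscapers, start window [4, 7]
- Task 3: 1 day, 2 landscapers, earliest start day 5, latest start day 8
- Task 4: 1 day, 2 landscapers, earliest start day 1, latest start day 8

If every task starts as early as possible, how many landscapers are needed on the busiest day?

Early-start schedule: Task 2@1, Task 5@1, Task 1@4, Task 3@5, Task 4@1.
Load per day: day 1: 9, day 2: 7, day 3: 2, day 4: 3, day 5: 2, day 6: 0, day 7: 0, day 8: 0.
Peak is 9.

9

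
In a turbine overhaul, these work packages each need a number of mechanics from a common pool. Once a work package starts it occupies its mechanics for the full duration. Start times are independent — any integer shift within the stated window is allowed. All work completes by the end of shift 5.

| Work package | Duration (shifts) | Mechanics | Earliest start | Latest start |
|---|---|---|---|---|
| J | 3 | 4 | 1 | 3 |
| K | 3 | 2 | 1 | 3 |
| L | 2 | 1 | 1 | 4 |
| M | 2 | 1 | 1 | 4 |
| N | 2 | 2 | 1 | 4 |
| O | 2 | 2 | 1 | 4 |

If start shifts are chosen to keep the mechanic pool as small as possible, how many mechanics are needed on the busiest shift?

Early-start (J@1, K@1, L@1, M@1, N@1, O@1) gives peak 12: s1:12  s2:12  s3:6  s4:0  s5:0.
Shift L→4, M→4, N→4, O→4.
Schedule J@1, K@1, L@4, M@4, N@4, O@4: s1:6  s2:6  s3:6  s4:6  s5:6 — peak 6.
Total mechanic-shifts = 30 over 5 shifts ⇒ peak ≥ ⌈30/5⌉ = 6, so 6 is optimal.

6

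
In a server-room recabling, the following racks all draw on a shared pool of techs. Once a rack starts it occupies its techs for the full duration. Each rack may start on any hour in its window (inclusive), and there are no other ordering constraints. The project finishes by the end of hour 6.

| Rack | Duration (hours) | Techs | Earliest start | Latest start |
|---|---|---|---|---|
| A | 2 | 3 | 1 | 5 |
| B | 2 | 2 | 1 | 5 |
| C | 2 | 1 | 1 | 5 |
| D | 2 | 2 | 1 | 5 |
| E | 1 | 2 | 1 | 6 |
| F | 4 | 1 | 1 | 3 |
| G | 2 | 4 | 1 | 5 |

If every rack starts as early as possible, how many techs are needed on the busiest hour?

15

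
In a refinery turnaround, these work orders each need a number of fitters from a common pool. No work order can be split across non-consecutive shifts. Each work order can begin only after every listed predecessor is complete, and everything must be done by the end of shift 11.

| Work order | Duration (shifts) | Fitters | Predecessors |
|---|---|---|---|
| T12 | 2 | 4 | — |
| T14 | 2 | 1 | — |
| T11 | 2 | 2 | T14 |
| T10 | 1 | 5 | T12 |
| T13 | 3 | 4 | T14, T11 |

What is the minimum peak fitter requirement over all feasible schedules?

Early-start (T12@1, T14@1, T11@3, T10@3, T13@5) gives peak 7: s1:5  s2:5  s3:7  s4:2  s5:4  s6:4  s7:4  s8:0  s9:0  s10:0  s11:0.
Shift T10→5, T13→6.
Schedule T12@1, T14@1, T11@3, T10@5, T13@6: s1:5  s2:5  s3:2  s4:2  s5:5  s6:4  s7:4  s8:4  s9:0  s10:0  s11:0 — peak 5.

5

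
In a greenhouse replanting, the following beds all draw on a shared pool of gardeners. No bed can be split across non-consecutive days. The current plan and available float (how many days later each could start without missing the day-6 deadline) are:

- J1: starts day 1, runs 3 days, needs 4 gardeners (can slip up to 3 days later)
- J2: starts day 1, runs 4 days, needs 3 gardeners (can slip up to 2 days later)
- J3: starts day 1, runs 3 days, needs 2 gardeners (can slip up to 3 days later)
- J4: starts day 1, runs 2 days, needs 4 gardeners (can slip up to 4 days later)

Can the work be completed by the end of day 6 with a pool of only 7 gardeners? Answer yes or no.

yes

Schedule J1@1, J2@1, J3@4, J4@5: d1:7  d2:7  d3:7  d4:5  d5:6  d6:6 — peak 7 ≤ 7.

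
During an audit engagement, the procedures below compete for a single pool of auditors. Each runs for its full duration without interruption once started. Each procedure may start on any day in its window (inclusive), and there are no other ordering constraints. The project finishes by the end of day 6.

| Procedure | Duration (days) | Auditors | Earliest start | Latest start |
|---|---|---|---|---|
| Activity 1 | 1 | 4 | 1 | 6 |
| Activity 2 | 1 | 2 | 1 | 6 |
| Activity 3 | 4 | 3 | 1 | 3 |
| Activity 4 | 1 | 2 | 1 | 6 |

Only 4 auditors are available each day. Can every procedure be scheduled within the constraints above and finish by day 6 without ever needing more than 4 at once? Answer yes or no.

Schedule Activity 1@1, Activity 2@2, Activity 3@3, Activity 4@2: d1:4  d2:4  d3:3  d4:3  d5:3  d6:3 — peak 4 ≤ 4.

yes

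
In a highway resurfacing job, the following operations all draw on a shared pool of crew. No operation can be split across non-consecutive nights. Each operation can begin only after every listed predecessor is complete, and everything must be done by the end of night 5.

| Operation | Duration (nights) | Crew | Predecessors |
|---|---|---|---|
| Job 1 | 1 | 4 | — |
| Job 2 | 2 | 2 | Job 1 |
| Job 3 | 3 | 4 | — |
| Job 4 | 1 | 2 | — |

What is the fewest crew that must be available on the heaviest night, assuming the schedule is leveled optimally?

Early-start (Job 1@1, Job 2@2, Job 3@1, Job 4@1) gives peak 10: n1:10  n2:6  n3:6  n4:0  n5:0.
Shift Job 3→2.
Schedule Job 1@1, Job 2@2, Job 3@2, Job 4@1: n1:6  n2:6  n3:6  n4:4  n5:0 — peak 6.

6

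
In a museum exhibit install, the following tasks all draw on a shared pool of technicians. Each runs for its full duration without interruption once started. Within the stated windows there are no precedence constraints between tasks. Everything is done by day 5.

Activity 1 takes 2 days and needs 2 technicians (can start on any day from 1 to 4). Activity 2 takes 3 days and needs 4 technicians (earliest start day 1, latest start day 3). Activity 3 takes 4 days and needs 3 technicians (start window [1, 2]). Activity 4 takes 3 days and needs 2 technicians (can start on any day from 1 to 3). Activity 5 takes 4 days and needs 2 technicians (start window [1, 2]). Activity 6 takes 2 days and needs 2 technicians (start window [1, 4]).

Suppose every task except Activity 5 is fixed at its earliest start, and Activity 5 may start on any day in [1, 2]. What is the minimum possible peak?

15

Activity 5@1: d1:15  d2:15  d3:11  d4:5  d5:0 → peak 15
Activity 5@2: d1:13  d2:15  d3:11  d4:5  d5:2 → peak 15
Best is Activity 5@1, peak 15.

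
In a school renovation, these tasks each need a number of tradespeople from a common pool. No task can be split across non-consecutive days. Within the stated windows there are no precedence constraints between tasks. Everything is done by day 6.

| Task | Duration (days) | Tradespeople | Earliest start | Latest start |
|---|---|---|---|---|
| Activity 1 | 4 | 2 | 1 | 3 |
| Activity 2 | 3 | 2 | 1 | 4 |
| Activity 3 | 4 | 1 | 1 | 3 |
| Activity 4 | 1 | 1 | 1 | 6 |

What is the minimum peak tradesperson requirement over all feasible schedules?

Early-start (Activity 1@1, Activity 2@1, Activity 3@1, Activity 4@1) gives peak 6: d1:6  d2:5  d3:5  d4:3  d5:0  d6:0.
Shift Activity 4→4.
Schedule Activity 1@1, Activity 2@1, Activity 3@1, Activity 4@4: d1:5  d2:5  d3:5  d4:4  d5:0  d6:0 — peak 5.

5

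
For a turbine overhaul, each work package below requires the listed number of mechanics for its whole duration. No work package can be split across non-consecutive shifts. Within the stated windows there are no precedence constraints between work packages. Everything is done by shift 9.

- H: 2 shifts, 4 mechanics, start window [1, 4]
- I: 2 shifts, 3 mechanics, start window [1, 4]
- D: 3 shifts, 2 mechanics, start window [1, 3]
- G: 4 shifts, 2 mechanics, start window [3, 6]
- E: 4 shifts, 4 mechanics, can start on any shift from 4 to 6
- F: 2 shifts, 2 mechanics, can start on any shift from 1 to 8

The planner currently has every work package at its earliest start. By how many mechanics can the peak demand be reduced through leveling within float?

Early-start peak: s1:11  s2:11  s3:4  s4:6  s5:6  s6:6  s7:4  s8:0  s9:0 ⇒ 11.
Leveled (H@1, I@3, D@1, G@4, E@5, F@8): s1:6  s2:6  s3:5  s4:5  s5:6  s6:6  s7:6  s8:6  s9:2 ⇒ 6.
Reduction 11 − 6 = 5.

5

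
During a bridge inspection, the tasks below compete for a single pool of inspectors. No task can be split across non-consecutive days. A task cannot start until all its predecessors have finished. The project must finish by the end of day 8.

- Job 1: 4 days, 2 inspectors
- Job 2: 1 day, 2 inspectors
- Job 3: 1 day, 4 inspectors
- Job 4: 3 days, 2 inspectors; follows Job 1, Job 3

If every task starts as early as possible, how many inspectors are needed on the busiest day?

Early-start schedule: Job 1@1, Job 2@1, Job 3@1, Job 4@5.
Load per day: day 1: 8, day 2: 2, day 3: 2, day 4: 2, day 5: 2, day 6: 2, day 7: 2, day 8: 0.
Peak is 8.

8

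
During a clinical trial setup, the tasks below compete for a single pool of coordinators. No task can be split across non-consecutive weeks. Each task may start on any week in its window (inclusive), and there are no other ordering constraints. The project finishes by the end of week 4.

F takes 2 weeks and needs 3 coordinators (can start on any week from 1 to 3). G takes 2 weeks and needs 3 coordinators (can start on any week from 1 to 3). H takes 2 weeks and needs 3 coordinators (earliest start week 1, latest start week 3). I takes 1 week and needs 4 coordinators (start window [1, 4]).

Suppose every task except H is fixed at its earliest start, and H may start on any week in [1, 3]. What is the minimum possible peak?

10

H@1: w1:13  w2:9  w3:0  w4:0 → peak 13
H@2: w1:10  w2:9  w3:3  w4:0 → peak 10
H@3: w1:10  w2:6  w3:3  w4:3 → peak 10
Best is H@2, peak 10.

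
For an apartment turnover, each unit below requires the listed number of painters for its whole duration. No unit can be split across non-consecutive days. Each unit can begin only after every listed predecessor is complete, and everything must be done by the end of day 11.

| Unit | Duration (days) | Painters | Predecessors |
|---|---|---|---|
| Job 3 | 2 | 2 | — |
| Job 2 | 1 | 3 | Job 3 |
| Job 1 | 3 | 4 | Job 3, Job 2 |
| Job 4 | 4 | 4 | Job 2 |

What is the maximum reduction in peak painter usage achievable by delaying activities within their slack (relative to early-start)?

Early-start peak: d1:2  d2:2  d3:3  d4:8  d5:8  d6:8  d7:4  d8:0  d9:0  d10:0  d11:0 ⇒ 8.
Leveled (Job 3@1, Job 2@3, Job 1@4, Job 4@7): d1:2  d2:2  d3:3  d4:4  d5:4  d6:4  d7:4  d8:4  d9:4  d10:4  d11:0 ⇒ 4.
Reduction 8 − 4 = 4.

4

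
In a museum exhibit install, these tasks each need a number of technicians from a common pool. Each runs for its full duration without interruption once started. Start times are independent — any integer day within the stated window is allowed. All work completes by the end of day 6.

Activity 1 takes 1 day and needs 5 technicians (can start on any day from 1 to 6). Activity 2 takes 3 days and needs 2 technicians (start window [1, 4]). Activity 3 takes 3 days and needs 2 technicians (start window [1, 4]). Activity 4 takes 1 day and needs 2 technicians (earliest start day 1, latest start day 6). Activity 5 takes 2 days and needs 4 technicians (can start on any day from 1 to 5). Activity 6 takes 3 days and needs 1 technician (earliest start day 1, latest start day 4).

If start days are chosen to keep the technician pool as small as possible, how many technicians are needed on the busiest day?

6

Early-start (Activity 1@1, Activity 2@1, Activity 3@1, Activity 4@1, Activity 5@1, Activity 6@1) gives peak 16: d1:16  d2:9  d3:5  d4:0  d5:0  d6:0.
Shift Activity 2→2, Activity 3→2, Activity 4→2, Activity 5→5, Activity 6→3.
Schedule Activity 1@1, Activity 2@2, Activity 3@2, Activity 4@2, Activity 5@5, Activity 6@3: d1:5  d2:6  d3:5  d4:5  d5:5  d6:4 — peak 6.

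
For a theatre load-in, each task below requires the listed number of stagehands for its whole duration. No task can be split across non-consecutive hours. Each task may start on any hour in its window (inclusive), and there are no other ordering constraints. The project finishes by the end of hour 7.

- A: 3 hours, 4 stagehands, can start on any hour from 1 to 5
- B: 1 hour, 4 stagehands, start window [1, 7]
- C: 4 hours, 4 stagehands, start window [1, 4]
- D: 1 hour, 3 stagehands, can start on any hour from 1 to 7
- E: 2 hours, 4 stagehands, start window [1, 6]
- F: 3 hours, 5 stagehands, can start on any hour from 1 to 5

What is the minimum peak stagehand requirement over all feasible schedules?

9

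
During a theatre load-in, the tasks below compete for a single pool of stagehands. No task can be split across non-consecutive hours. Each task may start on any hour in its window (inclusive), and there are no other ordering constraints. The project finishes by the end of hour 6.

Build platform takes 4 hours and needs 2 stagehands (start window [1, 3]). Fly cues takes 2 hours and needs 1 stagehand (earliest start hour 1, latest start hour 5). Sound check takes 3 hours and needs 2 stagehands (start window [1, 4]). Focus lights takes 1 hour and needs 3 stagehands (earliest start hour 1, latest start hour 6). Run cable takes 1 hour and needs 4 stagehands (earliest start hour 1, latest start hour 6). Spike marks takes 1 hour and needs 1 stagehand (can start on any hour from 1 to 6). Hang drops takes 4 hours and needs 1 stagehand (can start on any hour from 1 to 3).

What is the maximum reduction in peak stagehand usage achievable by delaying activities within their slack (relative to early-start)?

Early-start peak: h1:14  h2:6  h3:5  h4:3  h5:0  h6:0 ⇒ 14.
Leveled (Build platform@1, Fly cues@1, Sound check@1, Focus lights@5, Run cable@6, Spike marks@4, Hang drops@3): h1:5  h2:5  h3:5  h4:4  h5:4  h6:5 ⇒ 5.
Reduction 14 − 5 = 9.

9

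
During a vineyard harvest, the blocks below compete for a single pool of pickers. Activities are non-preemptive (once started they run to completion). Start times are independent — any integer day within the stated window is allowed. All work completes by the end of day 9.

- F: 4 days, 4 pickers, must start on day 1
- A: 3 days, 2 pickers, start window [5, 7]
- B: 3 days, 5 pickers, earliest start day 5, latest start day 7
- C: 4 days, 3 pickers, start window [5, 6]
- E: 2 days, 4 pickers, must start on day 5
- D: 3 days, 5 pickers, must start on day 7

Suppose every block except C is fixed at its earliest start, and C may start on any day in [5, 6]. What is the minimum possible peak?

15

C@5: d1:4  d2:4  d3:4  d4:4  d5:14  d6:14  d7:15  d8:8  d9:5 → peak 15
C@6: d1:4  d2:4  d3:4  d4:4  d5:11  d6:14  d7:15  d8:8  d9:8 → peak 15
Best is C@5, peak 15.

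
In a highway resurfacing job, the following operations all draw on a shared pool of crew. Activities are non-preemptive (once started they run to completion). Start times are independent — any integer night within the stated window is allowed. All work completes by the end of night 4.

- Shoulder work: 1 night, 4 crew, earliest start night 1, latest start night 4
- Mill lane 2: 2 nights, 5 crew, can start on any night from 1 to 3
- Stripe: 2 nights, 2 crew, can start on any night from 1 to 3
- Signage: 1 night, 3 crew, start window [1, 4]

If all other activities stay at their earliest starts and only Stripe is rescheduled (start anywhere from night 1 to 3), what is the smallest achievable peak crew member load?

Stripe@1: n1:14  n2:7  n3:0  n4:0 → peak 14
Stripe@2: n1:12  n2:7  n3:2  n4:0 → peak 12
Stripe@3: n1:12  n2:5  n3:2  n4:2 → peak 12
Best is Stripe@2, peak 12.

12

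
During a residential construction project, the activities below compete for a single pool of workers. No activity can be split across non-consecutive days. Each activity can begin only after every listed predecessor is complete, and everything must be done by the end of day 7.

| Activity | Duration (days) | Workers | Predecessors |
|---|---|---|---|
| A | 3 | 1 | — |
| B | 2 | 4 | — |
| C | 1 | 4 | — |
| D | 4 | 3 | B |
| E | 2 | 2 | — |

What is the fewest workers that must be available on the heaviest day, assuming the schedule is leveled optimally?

Early-start (A@1, B@1, C@1, D@3, E@1) gives peak 11: d1:11  d2:7  d3:4  d4:3  d5:3  d6:3  d7:0.
Shift C→3, D→4, E→4.
Schedule A@1, B@1, C@3, D@4, E@4: d1:5  d2:5  d3:5  d4:5  d5:5  d6:3  d7:3 — peak 5.
Total worker-days = 31 over 7 days ⇒ peak ≥ ⌈31/7⌉ = 5, so 5 is optimal.

5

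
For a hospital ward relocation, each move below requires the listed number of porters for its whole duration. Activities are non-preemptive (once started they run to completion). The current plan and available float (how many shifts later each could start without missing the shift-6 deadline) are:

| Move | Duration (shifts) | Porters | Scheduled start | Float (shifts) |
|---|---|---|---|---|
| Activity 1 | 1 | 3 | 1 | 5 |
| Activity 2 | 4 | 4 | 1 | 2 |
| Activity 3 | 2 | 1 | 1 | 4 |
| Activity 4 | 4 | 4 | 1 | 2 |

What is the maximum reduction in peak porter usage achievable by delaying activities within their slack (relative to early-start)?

4

Early-start peak: s1:12  s2:9  s3:8  s4:8  s5:0  s6:0 ⇒ 12.
Leveled (Activity 1@1, Activity 2@1, Activity 3@1, Activity 4@3): s1:8  s2:5  s3:8  s4:8  s5:4  s6:4 ⇒ 8.
Reduction 12 − 8 = 4.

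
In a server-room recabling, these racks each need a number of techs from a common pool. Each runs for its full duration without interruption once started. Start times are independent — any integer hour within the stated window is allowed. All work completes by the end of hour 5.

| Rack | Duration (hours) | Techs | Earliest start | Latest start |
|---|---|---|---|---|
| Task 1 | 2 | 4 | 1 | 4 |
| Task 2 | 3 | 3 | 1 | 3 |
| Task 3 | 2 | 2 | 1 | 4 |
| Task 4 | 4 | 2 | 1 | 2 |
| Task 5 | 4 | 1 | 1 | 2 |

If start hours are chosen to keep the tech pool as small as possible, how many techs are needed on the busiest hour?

Early-start (Task 1@1, Task 2@1, Task 3@1, Task 4@1, Task 5@1) gives peak 12: h1:12  h2:12  h3:6  h4:3  h5:0.
Shift Task 2→3, Task 3→3.
Schedule Task 1@1, Task 2@3, Task 3@3, Task 4@1, Task 5@1: h1:7  h2:7  h3:8  h4:8  h5:3 — peak 8.

8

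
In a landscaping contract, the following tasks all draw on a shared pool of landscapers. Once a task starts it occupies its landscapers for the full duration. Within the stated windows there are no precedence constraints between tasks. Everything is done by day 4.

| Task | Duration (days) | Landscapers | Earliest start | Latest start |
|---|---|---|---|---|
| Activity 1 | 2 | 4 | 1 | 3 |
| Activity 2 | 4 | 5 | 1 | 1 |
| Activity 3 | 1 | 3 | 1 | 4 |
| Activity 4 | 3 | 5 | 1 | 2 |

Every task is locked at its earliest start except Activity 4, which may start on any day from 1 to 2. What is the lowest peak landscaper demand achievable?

Activity 4@1: d1:17  d2:14  d3:10  d4:5 → peak 17
Activity 4@2: d1:12  d2:14  d3:10  d4:10 → peak 14
Best is Activity 4@2, peak 14.

14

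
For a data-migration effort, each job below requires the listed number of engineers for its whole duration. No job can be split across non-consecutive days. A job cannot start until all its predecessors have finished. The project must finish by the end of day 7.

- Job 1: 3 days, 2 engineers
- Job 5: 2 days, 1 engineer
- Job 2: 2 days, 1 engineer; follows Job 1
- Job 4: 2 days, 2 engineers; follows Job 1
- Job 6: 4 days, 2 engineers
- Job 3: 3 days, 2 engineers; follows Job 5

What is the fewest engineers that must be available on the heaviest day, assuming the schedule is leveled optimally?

Early-start (Job 1@1, Job 5@1, Job 2@4, Job 4@4, Job 6@1, Job 3@3) gives peak 7: d1:5  d2:5  d3:6  d4:7  d5:5  d6:0  d7:0.
Shift Job 3→5.
Schedule Job 1@1, Job 5@1, Job 2@4, Job 4@4, Job 6@1, Job 3@5: d1:5  d2:5  d3:4  d4:5  d5:5  d6:2  d7:2 — peak 5.

5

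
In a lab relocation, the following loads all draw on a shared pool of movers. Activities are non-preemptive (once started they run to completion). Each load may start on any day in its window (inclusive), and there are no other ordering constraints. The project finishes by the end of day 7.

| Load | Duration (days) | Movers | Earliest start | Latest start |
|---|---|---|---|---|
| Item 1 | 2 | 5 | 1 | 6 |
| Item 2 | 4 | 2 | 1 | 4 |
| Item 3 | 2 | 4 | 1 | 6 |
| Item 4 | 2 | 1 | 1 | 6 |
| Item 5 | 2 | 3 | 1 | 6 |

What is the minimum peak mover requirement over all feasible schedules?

6

Early-start (Item 1@1, Item 2@1, Item 3@1, Item 4@1, Item 5@1) gives peak 15: d1:15  d2:15  d3:2  d4:2  d5:0  d6:0  d7:0.
Shift Item 2→3, Item 3→3, Item 5→5.
Schedule Item 1@1, Item 2@3, Item 3@3, Item 4@1, Item 5@5: d1:6  d2:6  d3:6  d4:6  d5:5  d6:5  d7:0 — peak 6.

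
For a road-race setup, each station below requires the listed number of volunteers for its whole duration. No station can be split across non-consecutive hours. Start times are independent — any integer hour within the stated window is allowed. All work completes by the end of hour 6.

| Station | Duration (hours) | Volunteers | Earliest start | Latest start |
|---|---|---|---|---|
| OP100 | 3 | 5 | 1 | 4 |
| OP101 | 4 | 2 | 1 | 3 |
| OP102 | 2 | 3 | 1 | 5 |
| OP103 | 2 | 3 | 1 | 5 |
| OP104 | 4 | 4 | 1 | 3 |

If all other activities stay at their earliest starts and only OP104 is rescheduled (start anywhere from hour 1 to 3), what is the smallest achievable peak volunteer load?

13

OP104@1: h1:17  h2:17  h3:11  h4:6  h5:0  h6:0 → peak 17
OP104@2: h1:13  h2:17  h3:11  h4:6  h5:4  h6:0 → peak 17
OP104@3: h1:13  h2:13  h3:11  h4:6  h5:4  h6:4 → peak 13
Best is OP104@3, peak 13.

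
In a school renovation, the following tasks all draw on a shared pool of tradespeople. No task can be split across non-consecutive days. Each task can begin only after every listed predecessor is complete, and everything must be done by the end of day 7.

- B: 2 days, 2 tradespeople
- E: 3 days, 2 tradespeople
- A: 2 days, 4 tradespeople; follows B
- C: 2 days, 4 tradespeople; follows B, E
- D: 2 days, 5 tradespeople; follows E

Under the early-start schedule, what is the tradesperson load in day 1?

4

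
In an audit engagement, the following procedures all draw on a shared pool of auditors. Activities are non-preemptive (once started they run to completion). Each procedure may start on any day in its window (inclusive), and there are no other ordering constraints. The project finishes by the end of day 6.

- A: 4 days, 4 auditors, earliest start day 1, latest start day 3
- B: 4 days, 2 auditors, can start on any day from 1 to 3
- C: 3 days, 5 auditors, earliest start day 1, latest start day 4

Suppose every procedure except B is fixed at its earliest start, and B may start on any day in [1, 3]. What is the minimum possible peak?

B@1: d1:11  d2:11  d3:11  d4:6  d5:0  d6:0 → peak 11
B@2: d1:9  d2:11  d3:11  d4:6  d5:2  d6:0 → peak 11
B@3: d1:9  d2:9  d3:11  d4:6  d5:2  d6:2 → peak 11
Best is B@1, peak 11.

11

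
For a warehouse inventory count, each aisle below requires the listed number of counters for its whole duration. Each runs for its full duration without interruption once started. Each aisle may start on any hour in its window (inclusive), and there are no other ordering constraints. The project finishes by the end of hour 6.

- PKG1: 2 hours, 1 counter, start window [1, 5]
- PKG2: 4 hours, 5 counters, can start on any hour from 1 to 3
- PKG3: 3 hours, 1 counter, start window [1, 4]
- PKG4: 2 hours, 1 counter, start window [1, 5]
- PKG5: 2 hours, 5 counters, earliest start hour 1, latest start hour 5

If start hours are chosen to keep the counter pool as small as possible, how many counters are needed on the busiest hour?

7

Early-start (PKG1@1, PKG2@1, PKG3@1, PKG4@1, PKG5@1) gives peak 13: h1:13  h2:13  h3:6  h4:5  h5:0  h6:0.
Shift PKG4→3, PKG5→5.
Schedule PKG1@1, PKG2@1, PKG3@1, PKG4@3, PKG5@5: h1:7  h2:7  h3:7  h4:6  h5:5  h6:5 — peak 7.
Total counter-hours = 37 over 6 hours ⇒ peak ≥ ⌈37/6⌉ = 7, so 7 is optimal.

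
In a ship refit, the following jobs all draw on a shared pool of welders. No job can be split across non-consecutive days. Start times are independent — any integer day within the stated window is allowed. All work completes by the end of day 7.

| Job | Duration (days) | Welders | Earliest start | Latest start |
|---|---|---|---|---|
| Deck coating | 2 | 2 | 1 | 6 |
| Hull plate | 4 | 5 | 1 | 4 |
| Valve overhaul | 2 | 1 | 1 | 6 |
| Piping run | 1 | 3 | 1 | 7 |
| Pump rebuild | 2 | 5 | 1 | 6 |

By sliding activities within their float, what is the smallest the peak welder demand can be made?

Early-start (Deck coating@1, Hull plate@1, Valve overhaul@1, Piping run@1, Pump rebuild@1) gives peak 16: d1:16  d2:13  d3:5  d4:5  d5:0  d6:0  d7:0.
Shift Valve overhaul→3, Piping run→5, Pump rebuild→6.
Schedule Deck coating@1, Hull plate@1, Valve overhaul@3, Piping run@5, Pump rebuild@6: d1:7  d2:7  d3:6  d4:6  d5:3  d6:5  d7:5 — peak 7.

7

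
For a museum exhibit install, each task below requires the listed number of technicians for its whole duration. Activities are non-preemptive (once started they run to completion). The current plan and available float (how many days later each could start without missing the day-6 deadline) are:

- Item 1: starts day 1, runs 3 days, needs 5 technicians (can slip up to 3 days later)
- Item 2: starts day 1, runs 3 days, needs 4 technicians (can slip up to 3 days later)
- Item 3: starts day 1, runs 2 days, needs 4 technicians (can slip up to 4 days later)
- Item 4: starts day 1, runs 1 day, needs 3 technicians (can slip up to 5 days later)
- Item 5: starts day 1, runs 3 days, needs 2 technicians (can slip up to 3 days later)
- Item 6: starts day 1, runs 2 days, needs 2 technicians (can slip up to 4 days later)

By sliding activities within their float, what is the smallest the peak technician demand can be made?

9

Early-start (Item 1@1, Item 2@1, Item 3@1, Item 4@1, Item 5@1, Item 6@1) gives peak 20: d1:20  d2:17  d3:11  d4:0  d5:0  d6:0.
Shift Item 3→4, Item 4→4, Item 5→4, Item 6→5.
Schedule Item 1@1, Item 2@1, Item 3@4, Item 4@4, Item 5@4, Item 6@5: d1:9  d2:9  d3:9  d4:9  d5:8  d6:4 — peak 9.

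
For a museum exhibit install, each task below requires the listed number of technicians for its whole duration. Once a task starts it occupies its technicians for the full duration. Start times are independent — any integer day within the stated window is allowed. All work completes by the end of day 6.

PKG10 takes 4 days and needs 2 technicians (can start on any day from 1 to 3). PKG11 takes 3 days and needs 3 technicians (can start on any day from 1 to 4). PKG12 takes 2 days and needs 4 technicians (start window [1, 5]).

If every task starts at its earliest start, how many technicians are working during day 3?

At early start, day 3 has: PKG10, PKG11.
Demand: 2 + 3 = 5.

5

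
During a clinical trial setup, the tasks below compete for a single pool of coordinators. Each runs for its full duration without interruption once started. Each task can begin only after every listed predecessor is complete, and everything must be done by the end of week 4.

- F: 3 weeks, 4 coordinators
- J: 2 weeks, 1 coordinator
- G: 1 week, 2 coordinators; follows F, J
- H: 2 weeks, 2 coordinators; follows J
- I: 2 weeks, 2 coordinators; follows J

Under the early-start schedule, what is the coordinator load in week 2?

5

At early start, week 2 has: F, J.
Demand: 4 + 1 = 5.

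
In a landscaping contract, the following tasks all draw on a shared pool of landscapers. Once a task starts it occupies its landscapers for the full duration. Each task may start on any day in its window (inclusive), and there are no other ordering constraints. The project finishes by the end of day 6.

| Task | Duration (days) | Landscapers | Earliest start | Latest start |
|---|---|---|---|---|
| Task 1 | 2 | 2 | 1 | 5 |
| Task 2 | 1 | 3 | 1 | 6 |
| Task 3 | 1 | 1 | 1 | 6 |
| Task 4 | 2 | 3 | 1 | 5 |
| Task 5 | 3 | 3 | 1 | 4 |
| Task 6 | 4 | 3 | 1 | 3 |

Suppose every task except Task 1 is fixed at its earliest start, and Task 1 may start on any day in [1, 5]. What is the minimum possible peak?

Task 1@1: d1:15  d2:11  d3:6  d4:3  d5:0  d6:0 → peak 15
Task 1@2: d1:13  d2:11  d3:8  d4:3  d5:0  d6:0 → peak 13
Task 1@3: d1:13  d2:9  d3:8  d4:5  d5:0  d6:0 → peak 13
Task 1@4: d1:13  d2:9  d3:6  d4:5  d5:2  d6:0 → peak 13
Task 1@5: d1:13  d2:9  d3:6  d4:3  d5:2  d6:2 → peak 13
Best is Task 1@2, peak 13.

13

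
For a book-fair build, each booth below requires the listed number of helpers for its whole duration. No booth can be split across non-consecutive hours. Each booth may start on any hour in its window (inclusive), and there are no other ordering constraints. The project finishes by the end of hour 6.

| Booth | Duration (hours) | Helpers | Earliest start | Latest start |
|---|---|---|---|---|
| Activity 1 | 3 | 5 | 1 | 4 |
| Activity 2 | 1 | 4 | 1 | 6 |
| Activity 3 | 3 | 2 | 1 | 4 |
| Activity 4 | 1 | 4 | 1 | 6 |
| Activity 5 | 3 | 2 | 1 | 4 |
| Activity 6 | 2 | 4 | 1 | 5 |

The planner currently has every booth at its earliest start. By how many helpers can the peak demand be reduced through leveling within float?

12

Early-start peak: h1:21  h2:13  h3:9  h4:0  h5:0  h6:0 ⇒ 21.
Leveled (Activity 1@1, Activity 2@1, Activity 3@2, Activity 4@4, Activity 5@2, Activity 6@5): h1:9  h2:9  h3:9  h4:8  h5:4  h6:4 ⇒ 9.
Reduction 21 − 9 = 12.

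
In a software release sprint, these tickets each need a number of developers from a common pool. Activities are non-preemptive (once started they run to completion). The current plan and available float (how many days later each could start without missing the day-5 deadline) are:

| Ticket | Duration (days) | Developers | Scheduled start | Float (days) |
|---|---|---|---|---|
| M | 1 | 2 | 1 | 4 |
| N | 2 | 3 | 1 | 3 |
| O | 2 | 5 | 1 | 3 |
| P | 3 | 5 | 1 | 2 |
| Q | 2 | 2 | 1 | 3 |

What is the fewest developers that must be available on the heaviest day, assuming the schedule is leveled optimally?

Early-start (M@1, N@1, O@1, P@1, Q@1) gives peak 17: d1:17  d2:15  d3:5  d4:0  d5:0.
Shift N→2, P→3, Q→4.
Schedule M@1, N@2, O@1, P@3, Q@4: d1:7  d2:8  d3:8  d4:7  d5:7 — peak 8.
Total developer-days = 37 over 5 days ⇒ peak ≥ ⌈37/5⌉ = 8, so 8 is optimal.

8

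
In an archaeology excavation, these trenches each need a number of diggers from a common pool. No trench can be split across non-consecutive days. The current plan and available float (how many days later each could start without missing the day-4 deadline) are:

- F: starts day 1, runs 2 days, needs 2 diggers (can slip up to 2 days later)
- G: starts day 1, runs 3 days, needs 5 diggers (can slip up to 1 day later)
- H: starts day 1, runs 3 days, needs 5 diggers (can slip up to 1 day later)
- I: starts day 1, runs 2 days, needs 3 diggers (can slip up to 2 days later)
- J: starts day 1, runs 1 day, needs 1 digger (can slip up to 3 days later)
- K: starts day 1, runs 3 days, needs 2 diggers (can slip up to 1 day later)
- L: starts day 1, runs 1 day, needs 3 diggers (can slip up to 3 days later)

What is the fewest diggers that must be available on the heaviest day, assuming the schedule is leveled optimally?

15

Early-start (F@1, G@1, H@1, I@1, J@1, K@1, L@1) gives peak 21: d1:21  d2:17  d3:12  d4:0.
Shift I→3, L→4.
Schedule F@1, G@1, H@1, I@3, J@1, K@1, L@4: d1:15  d2:14  d3:15  d4:6 — peak 15.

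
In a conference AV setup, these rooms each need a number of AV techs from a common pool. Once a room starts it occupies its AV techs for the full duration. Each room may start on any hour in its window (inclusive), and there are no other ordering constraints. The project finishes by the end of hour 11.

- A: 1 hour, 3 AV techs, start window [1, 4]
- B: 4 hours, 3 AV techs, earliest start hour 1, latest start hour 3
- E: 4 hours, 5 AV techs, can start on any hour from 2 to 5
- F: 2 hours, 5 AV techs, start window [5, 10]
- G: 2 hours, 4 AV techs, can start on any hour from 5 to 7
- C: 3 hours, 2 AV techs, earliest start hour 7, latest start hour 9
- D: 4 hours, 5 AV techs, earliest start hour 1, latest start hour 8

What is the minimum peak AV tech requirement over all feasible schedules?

9

Early-start (A@1, B@1, E@2, F@5, G@5, C@7, D@1) gives peak 14: h1:11  h2:13  h3:13  h4:13  h5:14  h6:9  h7:2  h8:2  h9:2  h10:0  h11:0.
Shift F→6, D→8.
Schedule A@1, B@1, E@2, F@6, G@5, C@7, D@8: h1:6  h2:8  h3:8  h4:8  h5:9  h6:9  h7:7  h8:7  h9:7  h10:5  h11:5 — peak 9.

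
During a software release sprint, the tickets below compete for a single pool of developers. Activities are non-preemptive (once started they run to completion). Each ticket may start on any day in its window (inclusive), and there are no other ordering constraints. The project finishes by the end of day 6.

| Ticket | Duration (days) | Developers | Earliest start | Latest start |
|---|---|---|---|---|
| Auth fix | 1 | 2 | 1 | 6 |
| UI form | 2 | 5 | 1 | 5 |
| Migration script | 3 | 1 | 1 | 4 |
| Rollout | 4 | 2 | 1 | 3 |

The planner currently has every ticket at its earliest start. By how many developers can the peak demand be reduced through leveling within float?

Early-start peak: d1:10  d2:8  d3:3  d4:2  d5:0  d6:0 ⇒ 10.
Leveled (Auth fix@1, UI form@5, Migration script@1, Rollout@1): d1:5  d2:3  d3:3  d4:2  d5:5  d6:5 ⇒ 5.
Reduction 10 − 5 = 5.

5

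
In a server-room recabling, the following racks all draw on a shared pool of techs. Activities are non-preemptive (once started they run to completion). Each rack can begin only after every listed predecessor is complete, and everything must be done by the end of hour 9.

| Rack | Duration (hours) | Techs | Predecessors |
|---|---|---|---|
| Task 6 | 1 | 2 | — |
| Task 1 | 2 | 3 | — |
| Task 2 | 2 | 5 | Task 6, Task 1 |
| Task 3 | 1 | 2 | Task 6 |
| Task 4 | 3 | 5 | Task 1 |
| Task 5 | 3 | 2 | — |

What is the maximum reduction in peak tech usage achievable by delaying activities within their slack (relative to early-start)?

Early-start peak: h1:7  h2:7  h3:12  h4:10  h5:5  h6:0  h7:0  h8:0  h9:0 ⇒ 12.
Leveled (Task 6@1, Task 1@1, Task 2@5, Task 3@3, Task 4@7, Task 5@2): h1:5  h2:5  h3:4  h4:2  h5:5  h6:5  h7:5  h8:5  h9:5 ⇒ 5.
Reduction 12 − 5 = 7.

7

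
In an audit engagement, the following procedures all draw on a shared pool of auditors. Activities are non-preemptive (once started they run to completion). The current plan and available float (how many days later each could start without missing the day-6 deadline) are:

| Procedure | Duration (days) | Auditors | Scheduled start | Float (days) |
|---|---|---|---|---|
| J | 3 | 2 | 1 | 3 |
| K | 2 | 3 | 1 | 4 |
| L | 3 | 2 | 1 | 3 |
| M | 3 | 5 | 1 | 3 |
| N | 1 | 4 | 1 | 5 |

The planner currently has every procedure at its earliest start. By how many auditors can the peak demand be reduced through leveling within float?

Early-start peak: d1:16  d2:12  d3:9  d4:0  d5:0  d6:0 ⇒ 16.
Leveled (J@1, K@1, L@4, M@3, N@6): d1:5  d2:5  d3:7  d4:7  d5:7  d6:6 ⇒ 7.
Reduction 16 − 7 = 9.

9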